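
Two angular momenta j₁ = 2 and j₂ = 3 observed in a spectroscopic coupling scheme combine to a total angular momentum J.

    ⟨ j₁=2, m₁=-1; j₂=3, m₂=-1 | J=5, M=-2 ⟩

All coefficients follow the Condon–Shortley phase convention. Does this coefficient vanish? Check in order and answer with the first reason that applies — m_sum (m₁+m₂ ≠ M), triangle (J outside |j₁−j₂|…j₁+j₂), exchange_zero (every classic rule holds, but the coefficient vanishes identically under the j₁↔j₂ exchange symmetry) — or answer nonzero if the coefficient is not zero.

m-sum: m₁+m₂ = -1+(-1) = -2, M = -2  ✓
triangle: |j₁−j₂| = 1 ≤ J = 5 ≤ j₁+j₂ = 5  ✓
exchange: j₁≠j₂ or m₁≠m₂ — the exchange symmetry imposes no constraint here
value check: CG = +√(1/2) = +0.707107 ≠ 0

nonzero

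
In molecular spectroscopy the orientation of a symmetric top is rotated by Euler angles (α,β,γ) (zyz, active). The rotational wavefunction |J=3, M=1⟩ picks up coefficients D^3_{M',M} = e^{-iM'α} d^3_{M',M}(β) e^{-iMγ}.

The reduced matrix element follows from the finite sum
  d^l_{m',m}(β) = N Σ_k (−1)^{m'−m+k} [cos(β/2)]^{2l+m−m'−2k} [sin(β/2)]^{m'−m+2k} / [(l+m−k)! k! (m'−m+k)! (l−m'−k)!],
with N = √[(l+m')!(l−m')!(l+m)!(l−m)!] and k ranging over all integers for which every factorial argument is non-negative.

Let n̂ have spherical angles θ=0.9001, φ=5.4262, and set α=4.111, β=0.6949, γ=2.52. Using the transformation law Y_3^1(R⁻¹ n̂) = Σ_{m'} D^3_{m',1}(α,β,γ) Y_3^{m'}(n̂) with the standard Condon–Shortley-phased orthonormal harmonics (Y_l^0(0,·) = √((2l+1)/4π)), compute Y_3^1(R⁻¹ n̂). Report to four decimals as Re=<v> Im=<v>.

Need the full column D^3_{m',1} for m'=−3..3 at α=4.1110, β=0.6949, γ=2.5200.
cos(β/2)=0.940244, sin(β/2)=0.340501
d^3_{-3,1}: single k=4 term ⇒ +0.046026;  D = -0.042601-0.017423i
d^3_{-2,1}: k∈[3..4] ⇒ +0.207543 -0.013609 = +0.193934;  D = +0.162092-0.106473i
d^3_{-1,1}: k∈[2..4] ⇒ +0.543690 -0.095071 +0.001559 = +0.450178;  D = -0.009095+0.450086i
d^3_{0,1}: k∈[1..3] ⇒ +0.866787 -0.341028 +0.014908 = +0.540667;  D = -0.439536-0.314847i
d^3_{1,1}: k∈[0..2] ⇒ +0.690945 -0.724920 +0.071303 = +0.037328;  D = +0.035093-0.012723i
d^3_{2,1}: k∈[0..1] ⇒ -0.791265 +0.207543 = -0.583722;  D = +0.146436-0.565055i
d^3_{3,1}: single k=0 term ⇒ +0.350950;  D = -0.230310-0.264808i
Y_3^{m'}(θ=0.9001,φ=5.4262) and Σ D·Y over m':
  (-0.0426-0.0174i)·(-0.1688+0.1084i)  (+0.1621-0.1065i)·(-0.0556+0.3858i)  (-0.0091+0.4501i)·(+0.1544+0.1783i)  (-0.4395-0.3148i)·(-0.2478+0.0000i)  (+0.0351-0.0127i)·(-0.1544+0.1783i)  (+0.1464-0.5651i)·(-0.0556-0.3858i)  (-0.2303-0.2648i)·(+0.1688+0.1084i)
Y_3^1(R⁻¹ n̂) = -0.171061+0.126185i

Re=-0.1711 Im=0.1262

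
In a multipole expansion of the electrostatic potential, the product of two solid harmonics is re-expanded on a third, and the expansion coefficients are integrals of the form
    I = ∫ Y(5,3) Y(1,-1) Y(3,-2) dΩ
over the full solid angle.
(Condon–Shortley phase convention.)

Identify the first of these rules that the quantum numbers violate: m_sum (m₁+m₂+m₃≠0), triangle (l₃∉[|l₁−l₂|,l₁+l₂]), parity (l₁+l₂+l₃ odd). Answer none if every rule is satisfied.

m₁+m₂+m₃ = 3 − 1 − 2 = 0  ✓
triangle: need |l₁−l₂| ≤ l₃ ≤ l₁+l₂ = [4,6]; l₃=3 is outside  ✗
parity: l₁+l₂+l₃ = 9 is odd

triangle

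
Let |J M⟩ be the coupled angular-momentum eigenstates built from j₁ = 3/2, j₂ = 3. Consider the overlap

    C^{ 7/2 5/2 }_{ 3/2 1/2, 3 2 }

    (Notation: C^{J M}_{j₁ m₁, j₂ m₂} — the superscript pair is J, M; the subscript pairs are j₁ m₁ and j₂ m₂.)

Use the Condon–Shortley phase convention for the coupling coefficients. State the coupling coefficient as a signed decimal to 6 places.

-0.377964  (= −√(1/7))

j₁+j₂−J=1  J+j₁−j₂=2  J−j₁+j₂=5  j₁+j₂+J+1=9
(j₁±m₁, j₂±m₂, J±M) = (2,1,5,1,6,1)
P² = 6400/7
sum k=0..1:
  [0] +1/120 = 1/120
  [1] −1/48 = -1/48
S = -1/80
C² = P²·S² = 1/7 ; C = -0.377964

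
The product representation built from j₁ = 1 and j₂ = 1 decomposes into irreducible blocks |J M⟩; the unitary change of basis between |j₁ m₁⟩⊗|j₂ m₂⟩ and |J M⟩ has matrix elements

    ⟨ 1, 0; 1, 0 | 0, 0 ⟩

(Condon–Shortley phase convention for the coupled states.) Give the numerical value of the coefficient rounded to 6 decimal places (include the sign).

−√(1/3) ≈ -0.577350

j₁+j₂−J=2  J+j₁−j₂=0  J−j₁+j₂=0  j₁+j₂+J+1=3
(j₁±m₁, j₂±m₂, J±M) = (1,1,1,1,0,0)
P² = 1/3
sum k=1..1:
  [1] −1/1 = -1
S = -1
C² = P²·S² = 1/3 ; C = -0.577350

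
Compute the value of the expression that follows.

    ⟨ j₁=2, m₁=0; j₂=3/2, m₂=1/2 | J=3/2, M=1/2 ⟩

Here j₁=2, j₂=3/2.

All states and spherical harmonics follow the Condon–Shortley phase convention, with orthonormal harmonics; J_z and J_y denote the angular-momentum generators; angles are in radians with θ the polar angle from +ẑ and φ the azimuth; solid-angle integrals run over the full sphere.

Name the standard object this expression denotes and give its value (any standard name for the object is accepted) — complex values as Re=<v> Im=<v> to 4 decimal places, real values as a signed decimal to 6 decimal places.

This is a Clebsch–Gordan (vector-coupling) coefficient.
j₁+j₂−J=2  J+j₁−j₂=2  J−j₁+j₂=1  j₁+j₂+J+1=6
(j₁±m₁, j₂±m₂, J±M) = (2,2,2,1,2,1)
P² = 16/45
sum k=1..2:
  [1] −1/1 = -1
  [2] +1/4 = 1/4
S = -3/4
C² = P²·S² = 1/5 ; C = -0.447214

Clebsch–Gordan coefficient, −√(1/5) ≈ -0.447214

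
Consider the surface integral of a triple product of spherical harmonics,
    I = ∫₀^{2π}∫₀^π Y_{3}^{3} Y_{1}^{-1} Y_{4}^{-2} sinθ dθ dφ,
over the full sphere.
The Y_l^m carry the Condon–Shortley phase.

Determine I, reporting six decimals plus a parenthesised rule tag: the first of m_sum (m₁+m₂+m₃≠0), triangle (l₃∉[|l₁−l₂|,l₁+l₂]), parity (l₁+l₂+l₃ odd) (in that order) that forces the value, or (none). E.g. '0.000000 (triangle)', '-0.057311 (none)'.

0.061558 (none)

m-sum 0 ✓  L=8 even ✓  2≤4≤4 ✓
Π(2lᵢ+1) = 7×3×9 = 189
triangle coeff Δ(3,1,4) = 1/252
Σ_t [0,0]: t=0:+1/36 = 1/36
(3j)²=4/63 [(3 1 4; 0 0 0)], sign=+1
Σ_t [0,0]: t=0:+1/1440 = 1/1440
(3j)²=1/252 [(3 1 4; 3 -1 -2)], sign=+1
⇒ 4πI² = 1/21
I = (+1)√(1/21/(4π)) = 0.06155813
No selection rule forces the value: the integral is nonzero (none).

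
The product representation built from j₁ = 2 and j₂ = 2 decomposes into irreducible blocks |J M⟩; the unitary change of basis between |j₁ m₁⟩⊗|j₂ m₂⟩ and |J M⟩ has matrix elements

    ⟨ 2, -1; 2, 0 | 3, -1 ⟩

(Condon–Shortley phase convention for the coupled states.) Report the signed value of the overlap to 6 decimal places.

j₁+j₂−J=1  J+j₁−j₂=3  J−j₁+j₂=3  j₁+j₂+J+1=8
(j₁±m₁, j₂±m₂, J±M) = (1,3,2,2,2,4)
P² = 36/5
sum k=0..1:
  [0] +1/12 = 1/12
  [1] −1/4 = -1/4
S = -1/6
C² = P²·S² = 1/5 ; C = -0.447214

−√(1/5) = -0.447214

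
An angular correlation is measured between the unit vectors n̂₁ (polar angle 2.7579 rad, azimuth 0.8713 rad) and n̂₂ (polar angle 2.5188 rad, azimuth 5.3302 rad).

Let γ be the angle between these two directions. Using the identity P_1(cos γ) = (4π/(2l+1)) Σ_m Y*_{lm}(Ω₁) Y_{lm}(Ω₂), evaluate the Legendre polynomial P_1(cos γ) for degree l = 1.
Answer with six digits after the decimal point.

Summing Y*_{l m}(θ₁,φ₁)·Y_{l m}(θ₂,φ₂) over m ∈ [−1, 1]; prefactor 4π/(2·1+1) = 4.188790:
  m=-1: (0.08327 + 0.09896j) × (0.11674 + 0.16428j) = -0.00654 + 0.02523j  (running Σ = -0.00654 + 0.02523j)
  m=0: (-0.45308 + 0.00000j) × (-0.39687 + 0.00000j) = 0.17981 + 0.00000j  (running Σ = 0.17327 + 0.02523j)
  m=1: (-0.08327 + 0.09896j) × (-0.11674 + 0.16428j) = -0.00654 - 0.02523j  (running Σ = 0.16674 + 0.00000j)
Σ over m = 0.16674 + 0.00000j; ×(4π/3) → 0.69843 + 0.00000j. Real part: 0.698432

0.698432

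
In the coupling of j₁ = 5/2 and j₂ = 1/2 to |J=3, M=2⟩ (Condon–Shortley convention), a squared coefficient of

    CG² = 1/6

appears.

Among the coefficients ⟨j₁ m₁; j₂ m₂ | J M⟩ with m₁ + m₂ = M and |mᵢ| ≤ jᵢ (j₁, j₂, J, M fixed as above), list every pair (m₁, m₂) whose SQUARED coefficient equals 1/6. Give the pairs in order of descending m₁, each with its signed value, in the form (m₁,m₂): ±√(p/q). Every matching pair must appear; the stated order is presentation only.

Admissible pairs with m₁+m₂ = M = 2: (3/2,1/2), (5/2,-1/2)
  (m₁,m₂)=(5/2,-1/2): CG² = 1/6, CG = +√(1/6)   ← matches the target
  (m₁,m₂)=(3/2,1/2): CG² = 5/6, CG = +√(5/6)
Pairs with CG² = 1/6: (5/2,-1/2): +√(1/6)

(5/2,-1/2): +√(1/6)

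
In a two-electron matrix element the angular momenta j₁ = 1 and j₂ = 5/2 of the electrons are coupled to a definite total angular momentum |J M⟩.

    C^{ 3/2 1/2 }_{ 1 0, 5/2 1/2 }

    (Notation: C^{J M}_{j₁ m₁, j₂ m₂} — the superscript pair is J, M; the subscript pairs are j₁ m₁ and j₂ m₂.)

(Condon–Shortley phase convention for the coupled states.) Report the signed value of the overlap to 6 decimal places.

−√(2/5) ≈ -0.632456

√[4·2!0!3!/6! · 1!1!3!2!2!1!] = √(8/5)
  +(−1)^1/∏(1,1,0,2,0,1)! = -1/2  (running -1/2)
⟨..|..⟩ = √(8/5)·(-1/2) = -0.632456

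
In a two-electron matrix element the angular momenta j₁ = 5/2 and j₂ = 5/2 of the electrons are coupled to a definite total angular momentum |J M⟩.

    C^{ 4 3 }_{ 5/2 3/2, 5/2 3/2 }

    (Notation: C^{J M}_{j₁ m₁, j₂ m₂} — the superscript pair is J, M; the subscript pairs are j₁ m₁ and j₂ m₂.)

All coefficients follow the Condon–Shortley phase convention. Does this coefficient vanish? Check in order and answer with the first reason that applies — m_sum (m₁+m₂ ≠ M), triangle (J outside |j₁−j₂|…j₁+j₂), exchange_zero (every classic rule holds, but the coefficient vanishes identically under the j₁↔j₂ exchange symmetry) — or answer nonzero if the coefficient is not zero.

exchange_zero

m-sum: m₁+m₂ = 3/2+3/2 = 3, M = 3  ✓
triangle: |j₁−j₂| = 0 ≤ J = 4 ≤ j₁+j₂ = 5  ✓
exchange: j₁=j₂ and m₁=m₂, and (−1)^(j₁+j₂−J) = (−1)^1 = −1 forces ⟨j₁m₁;j₂m₂|JM⟩ = −⟨j₂m₂;j₁m₁|JM⟩ = −⟨j₁m₁;j₂m₂|JM⟩ ⇒ the coefficient vanishes identically
Racah sum check: Σ_k collapses to 0 ⇒ CG = 0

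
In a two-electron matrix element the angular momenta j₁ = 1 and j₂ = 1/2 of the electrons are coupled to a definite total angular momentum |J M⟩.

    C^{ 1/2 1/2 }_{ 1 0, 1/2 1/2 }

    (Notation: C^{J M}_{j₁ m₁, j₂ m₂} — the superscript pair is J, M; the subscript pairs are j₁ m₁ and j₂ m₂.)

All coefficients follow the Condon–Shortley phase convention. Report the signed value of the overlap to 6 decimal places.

−√(1/3) ≈ -0.577350

triangle: 1!×1!×0!/3! = 1/6
(j±m)!: 1!×1!×1!×0!×1!×0! = 1
prefactor² = (2J+1)×Δ×N² = 1/3
  k=1: −1/(1!×0!×0!×0!×1!×0!) = -1
Σ = -1  ⇒  CG² = 1/3×(-1)² = 1/3
CG = −√(1/3) = -0.577350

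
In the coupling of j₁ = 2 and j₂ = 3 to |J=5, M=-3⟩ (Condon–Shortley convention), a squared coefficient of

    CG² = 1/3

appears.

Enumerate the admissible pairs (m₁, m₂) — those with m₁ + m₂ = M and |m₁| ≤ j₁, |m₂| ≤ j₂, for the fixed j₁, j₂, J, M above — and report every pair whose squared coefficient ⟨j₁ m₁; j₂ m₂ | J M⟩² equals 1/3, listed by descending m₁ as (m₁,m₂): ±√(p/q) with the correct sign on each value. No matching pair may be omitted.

Admissible pairs with m₁+m₂ = M = -3: (-2,-1), (-1,-2), (0,-3)
  (m₁,m₂)=(0,-3): CG² = 2/15, CG = +√(2/15)
  (m₁,m₂)=(-1,-2): CG² = 8/15, CG = +√(8/15)
  (m₁,m₂)=(-2,-1): CG² = 1/3, CG = +√(1/3)   ← matches the target
Pairs with CG² = 1/3: (-2,-1): +√(1/3)

(-2,-1): +√(1/3)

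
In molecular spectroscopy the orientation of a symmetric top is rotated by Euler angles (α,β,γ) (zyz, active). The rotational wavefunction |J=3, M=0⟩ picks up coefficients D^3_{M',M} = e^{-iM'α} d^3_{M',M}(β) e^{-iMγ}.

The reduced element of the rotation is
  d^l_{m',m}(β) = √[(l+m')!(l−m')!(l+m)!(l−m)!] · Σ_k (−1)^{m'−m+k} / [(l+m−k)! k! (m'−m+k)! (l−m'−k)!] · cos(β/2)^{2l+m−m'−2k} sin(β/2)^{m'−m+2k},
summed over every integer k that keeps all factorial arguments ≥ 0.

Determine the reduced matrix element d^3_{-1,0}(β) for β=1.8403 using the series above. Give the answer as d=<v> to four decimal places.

d^3_{-1,0}(β=1.8403) via the finite sum:
Half-angle: c=0.605701, s=0.795692. N=√(2·24·6·6)=41.569219
The bounds max(0,m−m')=1 and min(l+m,l−m')=3 give 3 terms
  k=1: (−1)^0·41.5692/(12)·0.6057^5·0.7957^1 = +0.224712
  k=2: (−1)^1·41.5692/(4)·0.6057^3·0.7957^3 = -1.163381
  k=3: (−1)^2·41.5692/(12)·0.6057^1·0.7957^5 = +0.669229
d^3_{-1,0}(1.8403) = +0.224712 -1.163381 +0.669229 = -0.269440

d=-0.2694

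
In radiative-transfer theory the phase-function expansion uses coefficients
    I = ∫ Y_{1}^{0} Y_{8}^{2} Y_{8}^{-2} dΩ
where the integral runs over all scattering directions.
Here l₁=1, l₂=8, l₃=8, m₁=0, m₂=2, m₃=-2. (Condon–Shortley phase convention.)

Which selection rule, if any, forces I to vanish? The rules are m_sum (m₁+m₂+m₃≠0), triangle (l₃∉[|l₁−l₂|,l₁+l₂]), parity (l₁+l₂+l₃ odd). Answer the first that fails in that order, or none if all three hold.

parity

azimuthal sum: 0 + 2 − 2 = 0  ✓
7 ≤ 8 ≤ 9 (triangle on l)  ✓
L = 1 + 8 + 8 = 17 (odd)  ✗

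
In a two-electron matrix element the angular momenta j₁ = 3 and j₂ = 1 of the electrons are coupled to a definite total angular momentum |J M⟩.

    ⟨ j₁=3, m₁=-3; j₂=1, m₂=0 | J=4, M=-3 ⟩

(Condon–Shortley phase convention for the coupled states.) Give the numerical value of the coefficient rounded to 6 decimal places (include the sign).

+√(1/4) = +0.500000

triangle: 0!*6!*2!/9! = 1440/362880
(j±m)!: 0!*6!*1!*1!*1!*7! = 3628800
prefactor² = (2J+1)*Δ*N² = 129600
  k=0: +1/(0!*0!*6!*1!*0!*1!) = 1/720
Σ = 1/720  ⇒  CG² = 129600*(1/720)² = 1/4
CG = +√(1/4) = +0.500000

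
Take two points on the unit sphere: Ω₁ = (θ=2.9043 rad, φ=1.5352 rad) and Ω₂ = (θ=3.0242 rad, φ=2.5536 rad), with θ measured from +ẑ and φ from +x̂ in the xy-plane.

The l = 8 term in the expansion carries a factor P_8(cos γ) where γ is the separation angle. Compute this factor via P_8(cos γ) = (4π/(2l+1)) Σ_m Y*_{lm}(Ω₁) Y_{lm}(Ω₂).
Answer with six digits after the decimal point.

Addition theorem: P_8(cos γ) = (4π/17) Σ_m Y*_{lm}(Ω₁) Y_{lm}(Ω₂), m = −8…8:
  [-8]  conj(Y_{8,-8})(Ω₁) = (0.000005, -0.000001) ; Y_{8,-8}(Ω₂) = (-0.000000, -0.000000) ; Δ = (-0.000000, -0.000000)
  [-7]  conj(Y_{8,-7})(Ω₁) = (0.000020, 0.000077) ; Y_{8,-7}(Ω₂) = (-0.000000, -0.000001) ; Δ = (0.000000, -0.000000)
  [-6]  conj(Y_{8,-6})(Ω₁) = (-0.000818, 0.000177) ; Y_{8,-6}(Ω₂) = (-0.000012, -0.000005) ; Δ = (0.000000, 0.000000)
  [-5]  conj(Y_{8,-5})(Ω₁) = (-0.001122, -0.006238) ; Y_{8,-5}(Ω₂) = (-0.000206, 0.000042) ; Δ = (0.000000, 0.000001)
  [-4]  conj(Y_{8,-4})(Ω₁) = (0.035228, -0.005050) ; Y_{8,-4}(Ω₂) = (-0.001730, 0.001744) ; Δ = (-0.000052, 0.000070)
  [-3]  conj(Y_{8,-3})(Ω₁) = (0.015570, 0.145243) ; Y_{8,-3}(Ω₂) = (-0.004092, 0.020919) ; Δ = (-0.003102, -0.000269)
  [-2]  conj(Y_{8,-2})(Ω₁) = (-0.411103, 0.029317) ; Y_{8,-2}(Ω₂) = (0.050442, 0.121054) ; Δ = (-0.024286, -0.048287)
  [-1]  conj(Y_{8,-1})(Ω₁) = (-0.023948, -0.672473) ; Y_{8,-1}(Ω₂) = (0.425129, 0.283413) ; Δ = (0.180407, -0.292675)
  [+0]  conj(Y_{8,0})(Ω₁) = (0.249414, -0.000000) ; Y_{8,0}(Ω₂) = (0.891842, 0.000000) ; Δ = (0.222438, 0.000000)
  [+1]  conj(Y_{8,1})(Ω₁) = (0.023948, -0.672473) ; Y_{8,1}(Ω₂) = (-0.425129, 0.283413) ; Δ = (0.180407, 0.292675)
  [+2]  conj(Y_{8,2})(Ω₁) = (-0.411103, -0.029317) ; Y_{8,2}(Ω₂) = (0.050442, -0.121054) ; Δ = (-0.024286, 0.048287)
  [+3]  conj(Y_{8,3})(Ω₁) = (-0.015570, 0.145243) ; Y_{8,3}(Ω₂) = (0.004092, 0.020919) ; Δ = (-0.003102, 0.000269)
  [+4]  conj(Y_{8,4})(Ω₁) = (0.035228, 0.005050) ; Y_{8,4}(Ω₂) = (-0.001730, -0.001744) ; Δ = (-0.000052, -0.000070)
  [+5]  conj(Y_{8,5})(Ω₁) = (0.001122, -0.006238) ; Y_{8,5}(Ω₂) = (0.000206, 0.000042) ; Δ = (0.000000, -0.000001)
  [+6]  conj(Y_{8,6})(Ω₁) = (-0.000818, -0.000177) ; Y_{8,6}(Ω₂) = (-0.000012, 0.000005) ; Δ = (0.000000, -0.000000)
  [+7]  conj(Y_{8,7})(Ω₁) = (-0.000020, 0.000077) ; Y_{8,7}(Ω₂) = (0.000000, -0.000001) ; Δ = (0.000000, 0.000000)
  [+8]  conj(Y_{8,8})(Ω₁) = (0.000005, 0.000001) ; Y_{8,8}(Ω₂) = (-0.000000, 0.000000) ; Δ = (-0.000000, 0.000000)
Total Σ_m = (0.528373, -0.000000). Multiply by 0.739198: (0.390573, -0.000000). P_8(cos γ) = 0.390573

0.390573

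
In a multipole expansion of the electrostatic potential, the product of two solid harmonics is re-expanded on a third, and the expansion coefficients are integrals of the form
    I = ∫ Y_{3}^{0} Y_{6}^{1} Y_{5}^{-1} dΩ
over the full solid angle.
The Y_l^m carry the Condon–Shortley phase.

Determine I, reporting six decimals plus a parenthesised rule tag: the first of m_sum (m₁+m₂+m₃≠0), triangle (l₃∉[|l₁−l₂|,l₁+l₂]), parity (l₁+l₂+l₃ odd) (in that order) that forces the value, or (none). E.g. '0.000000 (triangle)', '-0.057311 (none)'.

-0.123080 (none)

Rules hold: Σm=0, L=14 even, 3≤5≤9.
N = 7·13·11 = 1001
Δ = 4!·2!·8!/15! = 1/675675
Racah Σ t=1..3: t=1:−1/8640 t=2:+1/2304 t=3:−1/8640 = 7/34560
⇒ 3j(3 6 5; 0 0 0)² = 7/429, sgn -1
Racah Σ t=1..3: t=1:−1/17280 t=2:+1/2880 t=3:−1/6912 = 1/6912
⇒ 3j(3 6 5; 0 1 -1)² = 5/429, sgn +1
4πI² = N·(3j₀)²·(3jₘ)² = 245/1287
I = -1·√(0.190365/4π) = -0.12308038
No selection rule forces the value: the integral is nonzero (none).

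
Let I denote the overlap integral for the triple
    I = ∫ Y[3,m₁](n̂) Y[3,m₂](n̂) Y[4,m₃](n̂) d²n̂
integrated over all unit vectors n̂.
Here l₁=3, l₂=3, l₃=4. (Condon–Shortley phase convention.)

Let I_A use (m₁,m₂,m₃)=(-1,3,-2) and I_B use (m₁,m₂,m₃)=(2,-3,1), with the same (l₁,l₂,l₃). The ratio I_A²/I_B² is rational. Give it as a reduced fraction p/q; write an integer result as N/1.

9/5

Shared (l₁,l₂,l₃)=(3,3,4): N and (l;000)² cancel in I_A²/I_B².
A: Δ = 2!·4!·4!/11! = 1/34650; Racah Σ t=2..2: t=2:+1/192 = 1/192; ⇒ 3j(3 3 4; -1 3 -2)² = 3/77, sgn +1
B: Δ = 2!·4!·4!/11! = 1/34650; Racah Σ t=0..0: t=0:+1/288 = 1/288; ⇒ 3j(3 3 4; 2 -3 1)² = 5/231, sgn -1
I_A²/I_B² = (3/77)/(5/231) = 9/5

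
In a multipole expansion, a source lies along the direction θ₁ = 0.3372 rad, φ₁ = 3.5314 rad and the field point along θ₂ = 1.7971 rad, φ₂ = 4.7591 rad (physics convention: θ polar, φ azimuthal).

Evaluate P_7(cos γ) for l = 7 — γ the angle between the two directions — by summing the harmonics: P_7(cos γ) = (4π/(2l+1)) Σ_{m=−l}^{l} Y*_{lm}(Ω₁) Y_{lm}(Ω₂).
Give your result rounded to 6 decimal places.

Summing Y*_{l m}(θ₁,φ₁)·Y_{l m}(θ₂,φ₂) over m ∈ [−7, 7]; prefactor 4π/(2·7+1) = 0.837758:
  term(m=-7) = (-0.000061, -0.000067)   from Y*(Ω₁)=(0.000199, -0.000087), Y(Ω₂)=(-0.134040, -0.395224)
  term(m=-6) = (-0.000390, 0.000735)   from Y*(Ω₁)=(-0.001609, 0.001665), Y(Ω₂)=(0.345509, -0.099452)
  term(m=-5) = (-0.001696, -0.000247)   from Y*(Ω₁)=(0.005681, -0.014297), Y(Ω₂)=(-0.025787, -0.108395)
  term(m=-4) = (0.004886, 0.024302)   from Y*(Ω₁)=(0.000823, 0.071162), Y(Ω₂)=(0.342243, -0.064701)
  term(m=-3) = (-0.000804, 0.000483)   from Y*(Ω₁)=(-0.090210, -0.212552), Y(Ω₂)=(-0.000567, -0.004023)
  term(m=-2) = (0.124696, 0.102120)   from Y*(Ω₁)=(0.349968, 0.345943), Y(Ω₂)=(0.326105, -0.030554)
  term(m=-1) = (0.006770, -0.018952)   from Y*(Ω₁)=(-0.501194, -0.205905), Y(Ω₂)=(0.001734, 0.037100)
  term(m=+0) = (-0.022408, -0.000000)   from Y*(Ω₁)=(-0.070167, -0.000000), Y(Ω₂)=(0.319345, 0.000000)
  term(m=+1) = (0.006770, 0.018952)   from Y*(Ω₁)=(0.501194, -0.205905), Y(Ω₂)=(-0.001734, 0.037100)
  term(m=+2) = (0.124696, -0.102120)   from Y*(Ω₁)=(0.349968, -0.345943), Y(Ω₂)=(0.326105, 0.030554)
  term(m=+3) = (-0.000804, -0.000483)   from Y*(Ω₁)=(0.090210, -0.212552), Y(Ω₂)=(0.000567, -0.004023)
  term(m=+4) = (0.004886, -0.024302)   from Y*(Ω₁)=(0.000823, -0.071162), Y(Ω₂)=(0.342243, 0.064701)
  term(m=+5) = (-0.001696, 0.000247)   from Y*(Ω₁)=(-0.005681, -0.014297), Y(Ω₂)=(0.025787, -0.108395)
  term(m=+6) = (-0.000390, -0.000735)   from Y*(Ω₁)=(-0.001609, -0.001665), Y(Ω₂)=(0.345509, 0.099452)
  term(m=+7) = (-0.000061, 0.000067)   from Y*(Ω₁)=(-0.000199, -0.000087), Y(Ω₂)=(0.134040, -0.395224)
Total Σ_m = (0.244394, -0.000000). Multiply by 0.837758: (0.204743, -0.000000). P_7(cos γ) = 0.204743

0.204743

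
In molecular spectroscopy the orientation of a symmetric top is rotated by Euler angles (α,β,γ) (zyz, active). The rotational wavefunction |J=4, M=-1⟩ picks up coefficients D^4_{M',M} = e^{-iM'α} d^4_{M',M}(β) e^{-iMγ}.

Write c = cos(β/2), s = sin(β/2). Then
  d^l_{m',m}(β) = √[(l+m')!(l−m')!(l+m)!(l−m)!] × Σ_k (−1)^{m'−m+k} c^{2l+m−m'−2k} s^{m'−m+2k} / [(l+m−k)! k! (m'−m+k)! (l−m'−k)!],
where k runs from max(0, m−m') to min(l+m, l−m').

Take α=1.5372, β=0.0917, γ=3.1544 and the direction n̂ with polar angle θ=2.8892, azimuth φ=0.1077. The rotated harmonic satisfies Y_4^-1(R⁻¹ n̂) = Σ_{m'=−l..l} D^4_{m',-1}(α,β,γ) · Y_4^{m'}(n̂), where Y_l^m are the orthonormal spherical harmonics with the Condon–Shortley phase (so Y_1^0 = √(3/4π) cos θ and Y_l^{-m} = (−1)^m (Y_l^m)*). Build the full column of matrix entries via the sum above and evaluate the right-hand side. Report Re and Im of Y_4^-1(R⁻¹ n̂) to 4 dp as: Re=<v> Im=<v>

Re=0.1899 Im=0.3919

Need the full column D^4_{m',-1} for m'=−4..4 at α=1.5372, β=0.0917, γ=3.1544.
cos(β/2)=0.998949, sin(β/2)=0.045834
d^4_{-4,-1}: single k=3 term ⇒ +0.000717;  D = -0.000711+0.000087i
d^4_{-3,-1}: k∈[2..3] ⇒ +0.016569 -0.000058 = +0.016511;  D = +0.001451+0.016447i
d^4_{-2,-1}: k∈[1..3] ⇒ +0.193031 -0.002032 +0.000003 = +0.191002;  D = +0.190720-0.010383i
d^4_{-1,-1}: k∈[0..3] ⇒ +0.991623 -0.031313 +0.000132 -0.000000 = +0.960442;  D = -0.019965-0.960235i
d^4_{0,-1}: k∈[0..3] ⇒ -0.203472 +0.002570 -0.000005 +0.000000 = -0.200908;  D = +0.200891+0.002573i
d^4_{1,-1}: k∈[0..3] ⇒ +0.020875 -0.000132 +0.000000 -0.000000 = +0.020744;  D = -0.000962+0.020721i
d^4_{2,-1}: k∈[0..2] ⇒ -0.001355 +0.000004 -0.000000 = -0.001350;  D = -0.001346-0.000108i
d^4_{3,-1}: k∈[0..1] ⇒ +0.000058 -0.000000 = +0.000058;  D = +0.000007-0.000058i
d^4_{4,-1}: single k=0 term ⇒ -0.000002;  D = +0.000001+0.000000i
Y_4^{m'}(θ=2.8892,φ=0.1077) and Σ D·Y over m':
  (-0.0007+0.0001i)·(+0.0016-0.0007i)  (+0.0015+0.0164i)·(-0.0179+0.0060i)  (+0.1907-0.0104i)·(+0.1134-0.0248i)  (-0.0200-0.9602i)·(-0.4053+0.0438i)  (+0.2009+0.0026i)·(+0.5968+0.0000i)  (-0.0010+0.0207i)·(+0.4053+0.0438i)  (-0.0013-0.0001i)·(+0.1134+0.0248i)  (+0.0000-0.0001i)·(+0.0179+0.0060i)  (+0.0000+0.0000i)·(+0.0016+0.0007i)
Y_4^-1(R⁻¹ n̂) = +0.189855+0.391950i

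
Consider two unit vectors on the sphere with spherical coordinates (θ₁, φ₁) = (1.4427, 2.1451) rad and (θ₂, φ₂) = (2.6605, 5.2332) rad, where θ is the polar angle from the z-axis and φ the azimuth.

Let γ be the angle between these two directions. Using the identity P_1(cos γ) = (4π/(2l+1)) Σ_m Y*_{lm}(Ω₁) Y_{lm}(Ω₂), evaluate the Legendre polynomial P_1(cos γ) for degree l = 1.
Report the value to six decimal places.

-0.571546

Expand P_1 via completeness: Σ_{m} conj(Y_{1,m}) at Ω₁ times Y_{1,m} at Ω₂ —
  [-1]  conj(Y_{1,-1})(Ω₁) = -0.186152+0.287690i ; Y_{1,-1}(Ω₂) = +0.079552+0.138680i ; Δ = -0.054706-0.002929i
  [+0]  conj(Y_{1,0})(Ω₁) = +0.062417-0.000000i ; Y_{1,0}(Ω₂) = -0.433141+0.000000i ; Δ = -0.027035+0.000000i
  [+1]  conj(Y_{1,1})(Ω₁) = +0.186152+0.287690i ; Y_{1,1}(Ω₂) = -0.079552+0.138680i ; Δ = -0.054706+0.002929i
Accumulated sum -0.136447+0.000000i; after 4π/(2l+1) scaling, -0.571546+0.000000i ⇒ P_1 = -0.571546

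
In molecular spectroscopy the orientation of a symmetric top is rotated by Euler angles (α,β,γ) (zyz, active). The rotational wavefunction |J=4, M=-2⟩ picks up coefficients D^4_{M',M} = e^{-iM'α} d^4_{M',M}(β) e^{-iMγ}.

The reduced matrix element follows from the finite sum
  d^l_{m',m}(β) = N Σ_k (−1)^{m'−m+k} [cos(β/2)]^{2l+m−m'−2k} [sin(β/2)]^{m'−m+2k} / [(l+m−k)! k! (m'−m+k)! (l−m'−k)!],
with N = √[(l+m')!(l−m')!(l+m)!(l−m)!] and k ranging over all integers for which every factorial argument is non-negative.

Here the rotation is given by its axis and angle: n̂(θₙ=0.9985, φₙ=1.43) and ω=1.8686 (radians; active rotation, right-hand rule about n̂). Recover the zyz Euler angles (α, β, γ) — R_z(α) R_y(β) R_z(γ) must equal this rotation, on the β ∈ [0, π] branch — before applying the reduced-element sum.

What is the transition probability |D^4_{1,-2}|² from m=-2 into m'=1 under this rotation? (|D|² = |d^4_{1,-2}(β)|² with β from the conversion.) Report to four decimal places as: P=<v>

Axis–angle → zyz. n̂ = (sinθₙcosφₙ, sinθₙsinφₙ, cosθₙ) = (+0.117971, +0.832341, +0.541564), ω = 1.8686.
R = I cosω + sinω [n̂]ₓ + (1−cosω) n̂n̂ᵀ gives
  R = [-0.275420, -0.390722, +0.878339; +0.644730, +0.602650, +0.470252; -0.713069, +0.695808, +0.085928]
β = atan2(√(R₁₃²+R₂₃²), R₃₃) = 1.484762; α = atan2(R₂₃, R₁₃) mod 2π = 0.491555; γ = atan2(R₃₂, −R₃₁) mod 2π = 0.773148
D^4_{1,-2}(0.4916,1.4848,0.7731) = e^{-i·1·0.4916}·d^4_{1,-2}(1.4848)·e^{-i·-2·0.7731}. Compute d first:
Half-angle: c=0.736861, s=0.676044. N=√(120·6·2·720)=1018.233765
k: max(0,(-2)−(1))=0 … min(4+(-2),4−(1))=2
  k=0: (−1)^3·1018.2338/(72)·0.7369^5·0.6760^3 = -0.949223
  k=1: (−1)^4·1018.2338/(48)·0.7369^3·0.6760^5 = +1.198502
  k=2: (−1)^5·1018.2338/(240)·0.7369^1·0.6760^7 = -0.201766
d^4_{1,-2}(1.4848) = -0.949223 +1.198502 -0.201766 = +0.047513
|D^4_{1,-2}|² = |d^4_{1,-2}(β)|² = (+0.047513)² = 0.002257 (the z-rotation phases have unit modulus)

P=0.0023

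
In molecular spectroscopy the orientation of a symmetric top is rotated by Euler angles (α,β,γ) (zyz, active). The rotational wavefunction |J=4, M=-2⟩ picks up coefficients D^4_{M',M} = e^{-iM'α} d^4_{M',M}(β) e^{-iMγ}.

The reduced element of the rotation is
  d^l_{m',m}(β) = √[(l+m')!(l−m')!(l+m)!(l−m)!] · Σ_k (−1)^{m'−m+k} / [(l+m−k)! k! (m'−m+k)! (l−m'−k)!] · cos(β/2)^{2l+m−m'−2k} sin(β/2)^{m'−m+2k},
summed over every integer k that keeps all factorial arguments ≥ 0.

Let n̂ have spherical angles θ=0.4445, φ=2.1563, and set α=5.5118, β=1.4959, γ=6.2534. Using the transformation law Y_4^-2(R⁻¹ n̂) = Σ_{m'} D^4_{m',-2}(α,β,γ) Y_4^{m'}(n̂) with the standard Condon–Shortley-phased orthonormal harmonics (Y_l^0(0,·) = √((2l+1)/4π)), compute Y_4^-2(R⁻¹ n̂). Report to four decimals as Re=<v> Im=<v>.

Need the full column D^4_{m',-2} for m'=−4..4 at α=5.5118, β=1.4959, γ=6.2534.
cos(β/2)=0.733085, sin(β/2)=0.680137
d^4_{-4,-2}: single k=2 term ⇒ +0.379924;  D = -0.379922+0.001337i
d^4_{-3,-2}: k∈[1..2] ⇒ +0.289561 -0.747732 = -0.458171;  D = +0.329606+0.318246i
d^4_{-2,-2}: k∈[0..2] ⇒ +0.083413 -0.861588 +0.927031 = +0.148857;  D = -0.004695-0.148783i
d^4_{-1,-2}: k∈[0..2] ⇒ -0.328331 +1.413081 -0.810888 = +0.273862;  D = +0.184630-0.202268i
d^4_{0,-2}: k∈[0..2] ⇒ +0.681145 -1.563483 +0.504672 = -0.377666;  D = -0.376996+0.022484i
d^4_{1,-2}: k∈[0..2] ⇒ -0.942054 +1.216331 -0.209395 = +0.064882;  D = +0.049127+0.042382i
d^4_{2,-2}: k∈[0..2] ⇒ +0.927031 -0.638365 +0.045790 = +0.334456;  D = +0.029260+0.333174i
d^4_{3,-2}: k∈[0..1] ⇒ -0.643622 +0.184669 = -0.458953;  D = +0.289936-0.355773i
d^4_{4,-2}: single k=0 term ⇒ +0.281493;  D = -0.279613+0.032474i
Y_4^{m'}(θ=0.4445,φ=2.1563) and Σ D·Y over m':
  (-0.3799+0.0013i)·(-0.0105-0.0108i)  (+0.3296+0.3182i)·(+0.0883-0.0166i)  (-0.0047-0.1488i)·(-0.1133+0.2681i)  (+0.1846-0.2023i)·(-0.2746-0.4142i)  (-0.3770+0.0225i)·(+0.1905+0.0000i)  (+0.0491+0.0424i)·(+0.2746-0.4142i)  (+0.0293+0.3332i)·(-0.1133-0.2681i)  (+0.2899-0.3558i)·(-0.0883-0.0166i)  (-0.2796+0.0325i)·(-0.0105+0.0108i)
Y_4^-2(R⁻¹ n̂) = -0.039295-0.005367i

Re=-0.0393 Im=-0.0054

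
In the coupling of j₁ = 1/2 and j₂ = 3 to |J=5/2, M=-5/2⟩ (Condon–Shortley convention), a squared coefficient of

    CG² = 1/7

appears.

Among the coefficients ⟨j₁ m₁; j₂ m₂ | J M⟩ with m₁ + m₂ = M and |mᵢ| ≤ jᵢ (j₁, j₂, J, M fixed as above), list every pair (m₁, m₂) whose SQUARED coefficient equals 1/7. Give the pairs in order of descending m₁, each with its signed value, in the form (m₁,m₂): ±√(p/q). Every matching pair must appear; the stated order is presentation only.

(-1/2,-2): −√(1/7)

Admissible pairs with m₁+m₂ = M = -5/2: (-1/2,-2), (1/2,-3)
  (m₁,m₂)=(1/2,-3): CG² = 6/7, CG = +√(6/7)
  (m₁,m₂)=(-1/2,-2): CG² = 1/7, CG = −√(1/7)   ← matches the target
Pairs with CG² = 1/7: (-1/2,-2): −√(1/7)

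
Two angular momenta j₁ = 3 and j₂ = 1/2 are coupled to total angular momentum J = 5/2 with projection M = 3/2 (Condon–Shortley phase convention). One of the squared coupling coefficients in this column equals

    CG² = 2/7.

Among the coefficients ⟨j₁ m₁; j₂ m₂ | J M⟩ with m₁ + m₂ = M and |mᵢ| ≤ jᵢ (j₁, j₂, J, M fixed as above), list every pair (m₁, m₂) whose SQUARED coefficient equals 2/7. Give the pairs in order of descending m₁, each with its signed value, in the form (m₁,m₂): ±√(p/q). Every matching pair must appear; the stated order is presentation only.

(1,1/2): −√(2/7)

Admissible pairs with m₁+m₂ = M = 3/2: (1,1/2), (2,-1/2)
  (m₁,m₂)=(2,-1/2): CG² = 5/7, CG = +√(5/7)
  (m₁,m₂)=(1,1/2): CG² = 2/7, CG = −√(2/7)   ← matches the target
Pairs with CG² = 2/7: (1,1/2): −√(2/7)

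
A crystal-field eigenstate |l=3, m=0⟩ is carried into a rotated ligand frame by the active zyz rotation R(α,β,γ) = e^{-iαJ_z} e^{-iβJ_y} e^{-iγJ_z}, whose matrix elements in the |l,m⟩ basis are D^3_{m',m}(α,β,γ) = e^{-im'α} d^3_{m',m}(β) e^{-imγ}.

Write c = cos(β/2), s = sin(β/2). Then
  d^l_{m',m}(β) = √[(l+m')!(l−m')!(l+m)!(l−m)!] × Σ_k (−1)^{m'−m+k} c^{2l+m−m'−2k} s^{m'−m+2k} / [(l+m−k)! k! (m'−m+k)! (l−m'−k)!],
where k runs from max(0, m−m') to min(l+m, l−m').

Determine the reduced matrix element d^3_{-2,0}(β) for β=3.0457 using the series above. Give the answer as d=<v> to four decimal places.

d=-0.0125

d^3_{-2,0}(β=3.0457) via the finite sum:
With c≡cos(β/2)=0.047928 and s≡sin(β/2)=0.998851, N=[1·120·6·6]^{1/2}=65.726707
k∈{2,3} keeps every argument non-negative
  k=2: (−1)^0·65.7267/(12)·0.0479^4·0.9989^2 = +0.000029
  k=3: (−1)^1·65.7267/(12)·0.0479^2·0.9989^4 = -0.012524
d^3_{-2,0}(3.0457) = +0.000029 -0.012524 = -0.012495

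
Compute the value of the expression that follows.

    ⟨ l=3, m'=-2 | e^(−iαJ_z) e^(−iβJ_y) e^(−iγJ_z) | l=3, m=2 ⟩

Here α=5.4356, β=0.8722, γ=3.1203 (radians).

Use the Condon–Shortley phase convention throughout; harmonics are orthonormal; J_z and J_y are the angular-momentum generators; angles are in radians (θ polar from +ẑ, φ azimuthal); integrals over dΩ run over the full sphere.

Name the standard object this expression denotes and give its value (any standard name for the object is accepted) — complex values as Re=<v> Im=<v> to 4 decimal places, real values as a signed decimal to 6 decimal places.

Wigner D-matrix element, Re=-0.0102 Im=-0.1247

This is a Wigner D-matrix element — the rotation-matrix element ⟨l m'| R(α,β,γ) |l m⟩ in the angular-momentum basis.
Split into d^3_{-2,2}(β=0.8722) × two z-phases.
Half-angle: c=0.906406, s=0.422408. N=√(1·120·120·1)=120.000000
k∈{4,5} keeps every argument non-negative
  k=4: (−1)^0·120.0000/(24)·0.9064^2·0.4224^4 = +0.130780
  k=5: (−1)^1·120.0000/(120)·0.9064^0·0.4224^6 = -0.005681
d^3_{-2,2}(0.8722) = +0.130780 -0.005681 = +0.125100
Attach z-rotation phases: D = e^{-i(-2)(5.4356)}·(+0.125100)·e^{-i(2)(3.1203)} = -0.010220-0.124682i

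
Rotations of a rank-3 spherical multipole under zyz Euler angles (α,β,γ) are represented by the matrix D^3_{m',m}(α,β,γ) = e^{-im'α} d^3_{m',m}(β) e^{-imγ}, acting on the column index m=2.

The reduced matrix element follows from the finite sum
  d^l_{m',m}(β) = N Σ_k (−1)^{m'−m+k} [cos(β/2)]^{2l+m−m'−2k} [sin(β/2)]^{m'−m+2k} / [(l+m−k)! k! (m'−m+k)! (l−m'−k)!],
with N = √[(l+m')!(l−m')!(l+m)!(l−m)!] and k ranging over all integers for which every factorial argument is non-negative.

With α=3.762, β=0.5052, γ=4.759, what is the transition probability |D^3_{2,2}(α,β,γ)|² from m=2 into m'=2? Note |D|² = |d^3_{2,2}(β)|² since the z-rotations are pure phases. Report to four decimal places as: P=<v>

Split into d^3_{2,2}(β=0.5052) × two z-phases.
c=cos(0.505200/2)=0.968266, s=sin(0.505200/2)=0.249922; N=√[120·1·120·1]=120.000000
k∈{0,1} keeps every argument non-negative
  k=0: (−1)^0·120.0000/(120)·0.9683^6·0.2499^0 = +0.824077
  k=1: (−1)^1·120.0000/(24)·0.9683^4·0.2499^2 = -0.274510
d^3_{2,2}(0.5052) = +0.824077 -0.274510 = +0.549567
|D^3_{2,2}|² = |d^3_{2,2}(β)|² = (+0.549567)² = 0.302024 (the z-rotation phases have unit modulus)

P=0.3020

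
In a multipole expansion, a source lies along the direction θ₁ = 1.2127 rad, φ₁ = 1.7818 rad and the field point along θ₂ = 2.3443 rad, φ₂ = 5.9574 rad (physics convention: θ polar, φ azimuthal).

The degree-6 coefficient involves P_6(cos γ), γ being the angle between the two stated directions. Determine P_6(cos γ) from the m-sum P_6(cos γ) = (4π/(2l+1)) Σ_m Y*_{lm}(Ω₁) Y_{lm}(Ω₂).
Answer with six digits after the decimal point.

Term-by-term m-sum for l=6 (normalisation 4π/13 = 0.966644):
  m=-6: Y*=-0.097833-0.311001i  Y=-0.024270+0.060081i  product +0.021060+0.001670i
  m=-5: Y*=-0.367669+0.208457i  Y=+0.012734-0.218819i  product +0.040932+0.083108i
  m=-4: Y*=+0.064076+0.072065i  Y=+0.108028+0.393926i  product -0.021466+0.033026i
  m=-3: Y*=-0.182931+0.249315i  Y=-0.220823-0.327364i  product +0.122012+0.004831i
  m=-2: Y*=+0.185877+0.083456i  Y=+0.010110+0.007711i  product +0.001236+0.002277i
  m=-1: Y*=-0.051341+0.239697i  Y=+0.347471+0.117384i  product -0.045976+0.077261i
  m=+0: Y*=+0.227153-0.000000i  Y=-0.122933+0.000000i  product -0.027925+0.000000i
  m=+1: Y*=+0.051341+0.239697i  Y=-0.347471+0.117384i  product -0.045976-0.077261i
  m=+2: Y*=+0.185877-0.083456i  Y=+0.010110-0.007711i  product +0.001236-0.002277i
  m=+3: Y*=+0.182931+0.249315i  Y=+0.220823-0.327364i  product +0.122012-0.004831i
  m=+4: Y*=+0.064076-0.072065i  Y=+0.108028-0.393926i  product -0.021466-0.033026i
  m=+5: Y*=+0.367669+0.208457i  Y=-0.012734-0.218819i  product +0.040932-0.083108i
  m=+6: Y*=-0.097833+0.311001i  Y=-0.024270-0.060081i  product +0.021060-0.001670i
Σ over m = +0.207670+0.000000i; ×(4π/13) → +0.200743+0.000000i. Real part: 0.200743

0.200743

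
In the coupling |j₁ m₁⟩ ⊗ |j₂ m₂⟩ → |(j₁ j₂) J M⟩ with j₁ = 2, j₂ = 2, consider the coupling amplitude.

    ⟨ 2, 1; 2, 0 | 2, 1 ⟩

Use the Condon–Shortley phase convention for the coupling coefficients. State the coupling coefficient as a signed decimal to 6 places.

j₁+j₂−J=2  J+j₁−j₂=2  J−j₁+j₂=2  j₁+j₂+J+1=7
(j₁±m₁, j₂±m₂, J±M) = (3,1,2,2,3,1)
P² = 8/7
sum k=0..1:
  [0] +1/4 = 1/4
  [1] −1/2 = -1/2
S = -1/4
C² = P²·S² = 1/14 ; C = -0.267261

-0.267261  (= −√(1/14))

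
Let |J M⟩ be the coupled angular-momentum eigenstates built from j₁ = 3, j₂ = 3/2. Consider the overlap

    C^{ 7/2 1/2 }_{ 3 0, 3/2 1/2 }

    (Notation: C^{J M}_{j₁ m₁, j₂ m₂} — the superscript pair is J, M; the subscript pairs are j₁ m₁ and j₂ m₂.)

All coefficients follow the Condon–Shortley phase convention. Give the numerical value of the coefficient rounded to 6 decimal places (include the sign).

j₁+j₂−J=1  J+j₁−j₂=5  J−j₁+j₂=2  j₁+j₂+J+1=9
(j₁±m₁, j₂±m₂, J±M) = (3,3,2,1,4,3)
P² = 384/7
sum k=0..1:
  [0] +1/24 = 1/24
  [1] −1/12 = -1/12
S = -1/24
C² = P²·S² = 2/21 ; C = -0.308607

-0.308607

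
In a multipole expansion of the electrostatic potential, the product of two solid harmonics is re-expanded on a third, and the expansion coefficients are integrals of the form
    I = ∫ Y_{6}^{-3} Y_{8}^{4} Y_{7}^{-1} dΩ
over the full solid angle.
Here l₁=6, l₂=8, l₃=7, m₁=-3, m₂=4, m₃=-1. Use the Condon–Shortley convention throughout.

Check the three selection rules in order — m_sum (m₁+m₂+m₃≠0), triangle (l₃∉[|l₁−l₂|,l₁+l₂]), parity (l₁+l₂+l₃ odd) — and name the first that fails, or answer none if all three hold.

azimuthal sum: -3 + 4 − 1 = 0  ✓
2 ≤ 7 ≤ 14 (triangle on l)  ✓
L = 6 + 8 + 7 = 21 (odd)  ✗

parity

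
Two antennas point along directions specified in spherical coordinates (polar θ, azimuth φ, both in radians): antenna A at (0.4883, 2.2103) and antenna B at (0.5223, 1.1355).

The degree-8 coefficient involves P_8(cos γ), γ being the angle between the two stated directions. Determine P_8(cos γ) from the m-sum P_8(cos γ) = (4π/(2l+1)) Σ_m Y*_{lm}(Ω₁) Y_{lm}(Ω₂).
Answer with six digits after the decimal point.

Expand P_8 via completeness: Σ_{m} conj(Y_{8,m}) at Ω₁ times Y_{8,m} at Ω₂ —
  term(m=-8) = -0.00000 + 0.00000j   from Y*(Ω₁)=0.00047 - 0.00111j, Y(Ω₂)=-0.00186 - 0.00066j
  term(m=-7) = 0.00004 + 0.00012j   from Y*(Ω₁)=-0.00885 + 0.00213j, Y(Ω₂)=-0.00130 - 0.01368j
  term(m=-6) = 0.00252 + 0.00042j   from Y*(Ω₁)=0.03296 + 0.02750j, Y(Ω₂)=0.05141 - 0.03011j
  term(m=-5) = 0.01570 - 0.02016j   from Y*(Ω₁)=0.00793 - 0.14172j, Y(Ω₂)=0.14800 + 0.10249j
  term(m=-4) = -0.05067 - 0.11558j   from Y*(Ω₁)=-0.27702 + 0.18292j, Y(Ω₂)=-0.06446 + 0.37465j
  term(m=-3) = -0.26318 - 0.02184j   from Y*(Ω₁)=0.48256 + 0.17490j, Y(Ω₂)=-0.49655 + 0.13471j
  term(m=-2) = -0.06466 + 0.09895j   from Y*(Ω₁)=-0.11423 - 0.38032j, Y(Ω₂)=-0.19181 - 0.22763j
  term(m=-1) = 0.01693 + 0.03129j   from Y*(Ω₁)=0.08415 - 0.11313j, Y(Ω₂)=-0.10641 + 0.22882j
  term(m=+0) = 0.18021 + 0.00000j   from Y*(Ω₁)=-0.45411 + 0.00000j, Y(Ω₂)=-0.39683 + 0.00000j
  term(m=+1) = 0.01693 - 0.03129j   from Y*(Ω₁)=-0.08415 - 0.11313j, Y(Ω₂)=0.10641 + 0.22882j
  term(m=+2) = -0.06466 - 0.09895j   from Y*(Ω₁)=-0.11423 + 0.38032j, Y(Ω₂)=-0.19181 + 0.22763j
  term(m=+3) = -0.26318 + 0.02184j   from Y*(Ω₁)=-0.48256 + 0.17490j, Y(Ω₂)=0.49655 + 0.13471j
  term(m=+4) = -0.05067 + 0.11558j   from Y*(Ω₁)=-0.27702 - 0.18292j, Y(Ω₂)=-0.06446 - 0.37465j
  term(m=+5) = 0.01570 + 0.02016j   from Y*(Ω₁)=-0.00793 - 0.14172j, Y(Ω₂)=-0.14800 + 0.10249j
  term(m=+6) = 0.00252 - 0.00042j   from Y*(Ω₁)=0.03296 - 0.02750j, Y(Ω₂)=0.05141 + 0.03011j
  term(m=+7) = 0.00004 - 0.00012j   from Y*(Ω₁)=0.00885 + 0.00213j, Y(Ω₂)=0.00130 - 0.01368j
  term(m=+8) = -0.00000 - 0.00000j   from Y*(Ω₁)=0.00047 + 0.00111j, Y(Ω₂)=-0.00186 + 0.00066j
Accumulated sum -0.50643 + 0.00000j; after 4π/(2l+1) scaling, -0.37435 + 0.00000j ⇒ P_8 = -0.374349

-0.374349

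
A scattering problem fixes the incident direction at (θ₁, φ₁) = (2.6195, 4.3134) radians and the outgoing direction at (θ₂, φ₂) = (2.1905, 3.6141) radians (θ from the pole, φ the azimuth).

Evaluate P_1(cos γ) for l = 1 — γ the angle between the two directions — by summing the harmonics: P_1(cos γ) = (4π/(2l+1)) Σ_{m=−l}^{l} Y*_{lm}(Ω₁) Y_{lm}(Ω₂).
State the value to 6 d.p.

0.814100

Summing Y*_{l m}(θ₁,φ₁)·Y_{l m}(θ₂,φ₂) over m ∈ [−1, 1]; prefactor 4π/(2·1+1) = 4.188790:
  m=-1: (-0.066935, -0.158763) × (-0.250433, 0.128002) = (0.037085, 0.031192)  (running Σ = (0.037085, 0.031192))
  m=0: (-0.423510, -0.000000) × (-0.283777, 0.000000) = (0.120182, 0.000000)  (running Σ = (0.157267, 0.031192))
  m=1: (0.066935, -0.158763) × (0.250433, 0.128002) = (0.037085, -0.031192)  (running Σ = (0.194352, 0.000000))
Accumulated sum (0.194352, 0.000000); after 4π/(2l+1) scaling, (0.814100, 0.000000) ⇒ P_1 = 0.814100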